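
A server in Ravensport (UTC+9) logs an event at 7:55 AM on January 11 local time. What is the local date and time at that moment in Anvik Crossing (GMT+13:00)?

11:55 AM on Jan 11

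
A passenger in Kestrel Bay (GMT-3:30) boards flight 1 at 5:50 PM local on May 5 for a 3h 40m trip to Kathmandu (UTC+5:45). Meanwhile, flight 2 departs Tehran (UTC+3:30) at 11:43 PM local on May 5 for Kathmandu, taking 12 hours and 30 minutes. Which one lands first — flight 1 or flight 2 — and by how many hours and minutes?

Flight 1 in UTC: 5:50 PM + 3:30 = 9:20 PM on May 5.
+3 hours 40 minutes → arrive 1:00 AM UTC on May 6.
Flight 2 in UTC: 11:43 PM − 3:30 = 8:13 PM on May 5.
+12 hours and 30 minutes → arrive 8:43 AM UTC on May 6.
Flight 1 lands earlier by 7 hours 43 minutes.

the first, by 7 hours 43 minutes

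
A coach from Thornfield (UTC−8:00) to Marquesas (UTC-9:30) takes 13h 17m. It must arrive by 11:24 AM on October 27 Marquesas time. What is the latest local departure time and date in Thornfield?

11:37 PM on Oct 26

Target arrival in UTC: 11:24 AM + 9:30 = 8:54 PM on Oct 27.
Subtract 13 hours 17 minutes → departure 7:37 AM UTC on Oct 27.
Thornfield is UTC−8:00: 7:37 AM − 8:00 = 11:37 PM on Oct 26.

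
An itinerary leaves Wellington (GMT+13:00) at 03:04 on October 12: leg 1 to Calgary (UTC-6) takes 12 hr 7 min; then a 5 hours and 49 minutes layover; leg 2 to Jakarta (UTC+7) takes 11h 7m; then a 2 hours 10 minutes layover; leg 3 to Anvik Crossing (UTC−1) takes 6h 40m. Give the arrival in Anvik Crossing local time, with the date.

02:57 on Oct 13

Convert departure to UTC: 03:04 − 13:00 = 14:04 UTC on Oct 11.
Add 12 hours 7 minutes leg 1 → 02:11 UTC (Oct 12).
Add 5 hours and 49 minutes layover in Calgary → 08:00 UTC.
Add 11 hours and 7 minutes leg 2 → 19:07 UTC.
Add 2 hours 10 minutes layover in Jakarta → 21:17 UTC.
Add 6 hours and 40 minutes leg 3 → 03:57 UTC (Oct 13).
Anvik Crossing is UTC−1:00, so local arrival = 03:57 − 1:00 = 02:57 on Oct 13.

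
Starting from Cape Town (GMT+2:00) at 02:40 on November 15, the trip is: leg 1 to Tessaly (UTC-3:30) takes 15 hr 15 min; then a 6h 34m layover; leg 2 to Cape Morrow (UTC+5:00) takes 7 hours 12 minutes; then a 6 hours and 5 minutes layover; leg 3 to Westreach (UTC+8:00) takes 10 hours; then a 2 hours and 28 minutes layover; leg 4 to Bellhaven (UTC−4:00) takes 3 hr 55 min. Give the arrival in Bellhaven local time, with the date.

Convert departure to UTC: 02:40 − 2:00 = 00:40 UTC on Nov 15.
Add 15 hours and 15 minutes leg 1 → 15:55 UTC.
Add 6 hours 34 minutes layover in Tessaly → 22:29 UTC.
Add 7 hours 12 minutes leg 2 → 05:41 UTC (Nov 16).
Add 6 hours 5 minutes layover in Cape Morrow → 11:46 UTC.
Add 10 hours leg 3 → 21:46 UTC.
Add 2 hours 28 minutes layover in Westreach → 00:14 UTC (Nov 17).
Add 3 hours and 55 minutes leg 4 → 04:09 UTC.
Bellhaven is UTC−4:00, so local arrival = 04:09 − 4:00 = 00:09 on Nov 17.

00:09 on November 17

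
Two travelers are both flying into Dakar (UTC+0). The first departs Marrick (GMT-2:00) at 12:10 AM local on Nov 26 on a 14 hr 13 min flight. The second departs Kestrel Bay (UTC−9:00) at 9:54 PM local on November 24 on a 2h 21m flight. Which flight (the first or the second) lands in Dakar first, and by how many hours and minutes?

the second, by 31 hours 8 minutes

Flight 1 in UTC: 12:10 AM + 2:00 = 2:10 AM on Nov 26.
+14 hours 13 minutes → arrive 4:23 PM UTC on Nov 26.
Flight 2 in UTC: 9:54 PM + 9:00 = 6:54 AM on Nov 25.
+2 hours 21 minutes → arrive 9:15 AM UTC on Nov 25.
Flight 2 lands earlier by 31 hours 8 minutes.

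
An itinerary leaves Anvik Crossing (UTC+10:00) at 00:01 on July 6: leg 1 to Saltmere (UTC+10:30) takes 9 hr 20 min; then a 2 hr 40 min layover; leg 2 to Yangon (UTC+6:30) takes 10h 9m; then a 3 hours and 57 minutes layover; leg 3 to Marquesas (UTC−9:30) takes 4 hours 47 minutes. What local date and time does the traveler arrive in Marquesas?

Convert departure to UTC: 00:01 − 10:00 = 14:01 UTC on Jul 5.
Add 9 hours 20 minutes leg 1 → 23:21 UTC.
Add 2 hours 40 minutes layover in Saltmere → 02:01 UTC (Jul 6).
Add 10 hours 9 minutes leg 2 → 12:10 UTC.
Add 3 hours 57 minutes layover in Yangon → 16:07 UTC.
Add 4 hours 47 minutes leg 3 → 20:54 UTC.
Marquesas is UTC−9:30, so local arrival = 20:54 − 9:30 = 11:24 on Jul 6.

11:24 on Jul 6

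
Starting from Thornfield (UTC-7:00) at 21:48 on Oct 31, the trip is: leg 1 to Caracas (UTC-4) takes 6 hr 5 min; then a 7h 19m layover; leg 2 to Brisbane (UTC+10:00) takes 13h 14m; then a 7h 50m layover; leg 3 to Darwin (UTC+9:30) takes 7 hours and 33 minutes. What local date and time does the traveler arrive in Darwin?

Convert departure to UTC: 21:48 + 7:00 = 04:48 UTC on Nov 1.
Add 6 hours and 5 minutes leg 1 → 10:53 UTC.
Add 7 hours and 19 minutes layover in Caracas → 18:12 UTC.
Add 13 hours 14 minutes leg 2 → 07:26 UTC (Nov 2).
Add 7 hours 50 minutes layover in Brisbane → 15:16 UTC.
Add 7 hours 33 minutes leg 3 → 22:49 UTC.
Darwin is UTC+9:30, so local arrival = 22:49 + 9:30 = 08:19 on Nov 3.

08:19 on Nov 3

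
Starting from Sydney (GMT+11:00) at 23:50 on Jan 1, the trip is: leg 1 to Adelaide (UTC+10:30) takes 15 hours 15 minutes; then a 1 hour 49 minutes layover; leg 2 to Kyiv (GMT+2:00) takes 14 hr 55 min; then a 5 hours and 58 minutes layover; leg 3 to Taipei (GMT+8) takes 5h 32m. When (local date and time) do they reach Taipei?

16:19 on January 3

Convert departure to UTC: 23:50 − 11:00 = 12:50 UTC on Jan 1.
Add 15 hours 15 minutes leg 1 → 04:05 UTC (Jan 2).
Add 1 hour 49 minutes layover in Adelaide → 05:54 UTC.
Add 14 hours and 55 minutes leg 2 → 20:49 UTC.
Add 5 hours 58 minutes layover in Kyiv → 02:47 UTC (Jan 3).
Add 5 hours 32 minutes leg 3 → 08:19 UTC.
Taipei is UTC+8:00, so local arrival = 08:19 + 8:00 = 16:19 on Jan 3.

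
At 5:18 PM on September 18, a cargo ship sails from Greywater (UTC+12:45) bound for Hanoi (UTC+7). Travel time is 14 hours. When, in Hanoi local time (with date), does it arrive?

Hanoi is 5:45 behind Greywater.
After 14 hours it is 7:18 AM (Sep 19) in Greywater.
Shift by the zone difference: 7:18 AM − 5:45 = 1:33 AM on Sep 19 in Hanoi.

1:33 AM on September 19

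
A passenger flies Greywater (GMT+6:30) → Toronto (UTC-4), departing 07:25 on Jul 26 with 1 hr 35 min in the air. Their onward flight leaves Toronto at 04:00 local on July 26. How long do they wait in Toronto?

Convert departure to UTC: 07:25 − 6:30 = 00:55 UTC on Jul 26.
Add 1 hour and 35 minutes flight time → 02:30 UTC.
Toronto is UTC−4:00, so local arrival = 02:30 − 4:00 = 22:30 on Jul 25.
Layover = 04:00 − 22:30 (+1 day) = 5 hours 30 minutes.

5 hours 30 minutes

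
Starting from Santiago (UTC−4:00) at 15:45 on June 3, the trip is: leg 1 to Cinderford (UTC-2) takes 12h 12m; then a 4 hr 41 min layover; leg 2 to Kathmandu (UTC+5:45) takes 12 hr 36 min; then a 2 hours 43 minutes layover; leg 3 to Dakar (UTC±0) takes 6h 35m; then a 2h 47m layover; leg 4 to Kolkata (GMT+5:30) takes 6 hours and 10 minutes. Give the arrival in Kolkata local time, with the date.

Convert departure to UTC: 15:45 + 4:00 = 19:45 UTC on Jun 3.
Add 12 hours 12 minutes leg 1 → 07:57 UTC (Jun 4).
Add 4 hours and 41 minutes layover in Cinderford → 12:38 UTC.
Add 12 hours and 36 minutes leg 2 → 01:14 UTC (Jun 5).
Add 2 hours 43 minutes layover in Kathmandu → 03:57 UTC.
Add 6 hours 35 minutes leg 3 → 10:32 UTC.
Add 2 hours 47 minutes layover in Dakar → 13:19 UTC.
Add 6 hours 10 minutes leg 4 → 19:29 UTC.
Kolkata is UTC+5:30, so local arrival = 19:29 + 5:30 = 00:59 on Jun 6.

00:59 on June 6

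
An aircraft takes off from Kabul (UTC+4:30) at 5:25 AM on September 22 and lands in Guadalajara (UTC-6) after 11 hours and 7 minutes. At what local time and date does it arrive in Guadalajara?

6:02 AM on September 22

Convert departure to UTC: 5:25 AM − 4:30 = 12:55 AM UTC on Sep 22.
Add 11 hours 7 minutes travel time → 12:02 PM UTC.
Guadalajara is UTC−6:00, so local arrival = 12:02 PM − 6:00 = 6:02 AM on Sep 22.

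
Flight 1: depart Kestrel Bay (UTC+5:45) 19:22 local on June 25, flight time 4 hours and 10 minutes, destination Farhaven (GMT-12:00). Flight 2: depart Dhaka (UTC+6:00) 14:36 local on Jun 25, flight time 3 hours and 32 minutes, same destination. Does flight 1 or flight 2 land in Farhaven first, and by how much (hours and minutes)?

the second, by 5 hours 39 minutes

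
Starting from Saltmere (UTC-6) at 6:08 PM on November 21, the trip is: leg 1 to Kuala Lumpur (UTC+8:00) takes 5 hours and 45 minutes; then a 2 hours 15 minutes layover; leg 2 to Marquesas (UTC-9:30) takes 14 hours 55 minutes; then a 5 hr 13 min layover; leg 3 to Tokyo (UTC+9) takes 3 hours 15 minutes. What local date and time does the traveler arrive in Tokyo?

4:31 PM on Nov 23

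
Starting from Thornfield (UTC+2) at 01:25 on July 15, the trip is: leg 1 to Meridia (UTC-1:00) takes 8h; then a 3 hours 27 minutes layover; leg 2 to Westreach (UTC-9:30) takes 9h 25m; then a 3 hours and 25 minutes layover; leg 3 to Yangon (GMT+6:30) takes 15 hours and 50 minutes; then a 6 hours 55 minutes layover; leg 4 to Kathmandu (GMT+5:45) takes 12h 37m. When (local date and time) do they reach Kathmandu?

Convert departure to UTC: 01:25 − 2:00 = 23:25 UTC on Jul 14.
Add 8 hours leg 1 → 07:25 UTC (Jul 15).
Add 3 hours and 27 minutes layover in Meridia → 10:52 UTC.
Add 9 hours 25 minutes leg 2 → 20:17 UTC.
Add 3 hours and 25 minutes layover in Westreach → 23:42 UTC.
Add 15 hours and 50 minutes leg 3 → 15:32 UTC (Jul 16).
Add 6 hours and 55 minutes layover in Yangon → 22:27 UTC.
Add 12 hours 37 minutes leg 4 → 11:04 UTC (Jul 17).
Kathmandu is UTC+5:45, so local arrival = 11:04 + 5:45 = 16:49 on Jul 17.

16:49 on Jul 17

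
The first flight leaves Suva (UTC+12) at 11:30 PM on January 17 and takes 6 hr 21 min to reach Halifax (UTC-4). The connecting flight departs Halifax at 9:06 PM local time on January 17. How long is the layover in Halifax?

Convert departure to UTC: 11:30 PM − 12:00 = 11:30 AM UTC on Jan 17.
Add 6 hours 21 minutes flight time → 5:51 PM UTC.
Halifax is UTC−4:00, so local arrival = 5:51 PM − 4:00 = 1:51 PM on Jan 17.
Layover = 9:06 PM − 1:51 PM = 7 hours 15 minutes.

7 hours 15 minutes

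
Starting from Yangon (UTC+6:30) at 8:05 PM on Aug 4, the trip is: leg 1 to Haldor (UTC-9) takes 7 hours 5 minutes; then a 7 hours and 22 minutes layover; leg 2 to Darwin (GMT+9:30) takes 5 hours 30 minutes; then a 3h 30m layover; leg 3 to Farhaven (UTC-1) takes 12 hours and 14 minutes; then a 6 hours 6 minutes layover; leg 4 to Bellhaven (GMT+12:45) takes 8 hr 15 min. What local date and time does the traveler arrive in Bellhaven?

Convert departure to UTC: 8:05 PM − 6:30 = 1:35 PM UTC on Aug 4.
Add 7 hours and 5 minutes leg 1 → 8:40 PM UTC.
Add 7 hours and 22 minutes layover in Haldor → 4:02 AM UTC (Aug 5).
Add 5 hours 30 minutes leg 2 → 9:32 AM UTC.
Add 3 hours 30 minutes layover in Darwin → 1:02 PM UTC.
Add 12 hours and 14 minutes leg 3 → 1:16 AM UTC (Aug 6).
Add 6 hours and 6 minutes layover in Farhaven → 7:22 AM UTC.
Add 8 hours 15 minutes leg 4 → 3:37 PM UTC.
Bellhaven is UTC+12:45, so local arrival = 3:37 PM + 12:45 = 4:22 AM on Aug 7.

4:22 AM on Aug 7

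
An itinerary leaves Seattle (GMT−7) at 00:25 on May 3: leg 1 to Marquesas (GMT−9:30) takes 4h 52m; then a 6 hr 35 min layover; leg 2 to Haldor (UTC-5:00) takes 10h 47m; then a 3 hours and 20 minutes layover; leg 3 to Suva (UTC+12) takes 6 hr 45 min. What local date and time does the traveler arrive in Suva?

Convert departure to UTC: 00:25 + 7:00 = 07:25 UTC on May 3.
Add 4 hours and 52 minutes leg 1 → 12:17 UTC.
Add 6 hours and 35 minutes layover in Marquesas → 18:52 UTC.
Add 10 hours 47 minutes leg 2 → 05:39 UTC (May 4).
Add 3 hours 20 minutes layover in Haldor → 08:59 UTC.
Add 6 hours and 45 minutes leg 3 → 15:44 UTC.
Suva is UTC+12:00, so local arrival = 15:44 + 12:00 = 03:44 on May 5.

03:44 on May 5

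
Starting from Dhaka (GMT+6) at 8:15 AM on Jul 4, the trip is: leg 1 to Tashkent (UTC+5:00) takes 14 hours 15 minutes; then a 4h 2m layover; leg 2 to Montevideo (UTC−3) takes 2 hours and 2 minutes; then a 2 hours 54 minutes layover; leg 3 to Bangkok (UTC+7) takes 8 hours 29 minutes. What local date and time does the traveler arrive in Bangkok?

4:57 PM on Jul 5

Convert departure to UTC: 8:15 AM − 6:00 = 2:15 AM UTC on Jul 4.
Add 14 hours 15 minutes leg 1 → 4:30 PM UTC.
Add 4 hours and 2 minutes layover in Tashkent → 8:32 PM UTC.
Add 2 hours and 2 minutes leg 2 → 10:34 PM UTC.
Add 2 hours and 54 minutes layover in Montevideo → 1:28 AM UTC (Jul 5).
Add 8 hours and 29 minutes leg 3 → 9:57 AM UTC.
Bangkok is UTC+7:00, so local arrival = 9:57 AM + 7:00 = 4:57 PM on Jul 5.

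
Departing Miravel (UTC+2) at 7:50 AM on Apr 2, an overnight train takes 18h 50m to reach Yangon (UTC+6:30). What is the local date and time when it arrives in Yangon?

7:10 AM on Apr 3

Convert departure to UTC: 7:50 AM − 2:00 = 5:50 AM UTC on Apr 2.
Add 18 hours and 50 minutes travel time → 12:40 AM UTC (Apr 3).
Yangon is UTC+6:30, so local arrival = 12:40 AM + 6:30 = 7:10 AM on Apr 3.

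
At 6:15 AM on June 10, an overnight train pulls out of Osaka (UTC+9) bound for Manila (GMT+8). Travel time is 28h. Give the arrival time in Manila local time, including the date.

Manila is 1:00 behind Osaka.
After 28 hours it is 10:15 AM (Jun 11) in Osaka.
Shift by the zone difference: 10:15 AM − 1:00 = 9:15 AM on Jun 11 in Manila.

9:15 AM on Jun 11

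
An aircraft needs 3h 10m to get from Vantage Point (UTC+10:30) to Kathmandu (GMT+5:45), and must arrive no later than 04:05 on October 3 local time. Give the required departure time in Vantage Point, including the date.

Target arrival in UTC: 04:05 − 5:45 = 22:20 on Oct 2.
Subtract 3 hours 10 minutes → departure 19:10 UTC on Oct 2.
Vantage Point is UTC+10:30: 19:10 + 10:30 = 05:40 on Oct 3.

05:40 on Oct 3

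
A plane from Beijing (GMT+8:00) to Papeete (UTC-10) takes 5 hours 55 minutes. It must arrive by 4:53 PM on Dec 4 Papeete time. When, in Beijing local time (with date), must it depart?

4:58 AM on December 5

Target arrival in UTC: 4:53 PM + 10:00 = 2:53 AM on Dec 5.
Subtract 5 hours and 55 minutes → departure 8:58 PM UTC on Dec 4.
Beijing is UTC+8:00: 8:58 PM + 8:00 = 4:58 AM on Dec 5.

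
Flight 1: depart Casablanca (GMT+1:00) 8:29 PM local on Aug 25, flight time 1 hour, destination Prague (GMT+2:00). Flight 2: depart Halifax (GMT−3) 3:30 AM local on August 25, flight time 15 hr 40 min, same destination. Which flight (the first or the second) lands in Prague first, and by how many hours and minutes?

Flight 1 in UTC: 8:29 PM − 1:00 = 7:29 PM on Aug 25.
+1 hour → arrive 8:29 PM UTC on Aug 25.
Flight 2 in UTC: 3:30 AM + 3:00 = 6:30 AM on Aug 25.
+15 hours 40 minutes → arrive 10:10 PM UTC on Aug 25.
Flight 1 lands earlier by 1 hour 41 minutes.

the first, by 1 hour 41 minutes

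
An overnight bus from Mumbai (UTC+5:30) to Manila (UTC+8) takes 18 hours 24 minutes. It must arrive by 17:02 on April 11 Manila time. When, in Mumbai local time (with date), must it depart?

20:08 on Apr 10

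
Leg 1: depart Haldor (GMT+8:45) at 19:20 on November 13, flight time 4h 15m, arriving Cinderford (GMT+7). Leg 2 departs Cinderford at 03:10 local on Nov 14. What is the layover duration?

5 hours 20 minutes

Convert departure to UTC: 19:20 − 8:45 = 10:35 UTC on Nov 13.
Add 4 hours 15 minutes flight time → 14:50 UTC.
Cinderford is UTC+7:00, so local arrival = 14:50 + 7:00 = 21:50 on Nov 13.
Layover = 03:10 − 21:50 (+1 day) = 5 hours 20 minutes.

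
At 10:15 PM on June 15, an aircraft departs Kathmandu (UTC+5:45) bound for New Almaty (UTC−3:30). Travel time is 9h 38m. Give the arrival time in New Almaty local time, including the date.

10:38 PM on June 15

Convert departure to UTC: 10:15 PM − 5:45 = 4:30 PM UTC on Jun 15.
Add 9 hours 38 minutes travel time → 2:08 AM UTC (Jun 16).
New Almaty is UTC−3:30, so local arrival = 2:08 AM − 3:30 = 10:38 PM on Jun 15.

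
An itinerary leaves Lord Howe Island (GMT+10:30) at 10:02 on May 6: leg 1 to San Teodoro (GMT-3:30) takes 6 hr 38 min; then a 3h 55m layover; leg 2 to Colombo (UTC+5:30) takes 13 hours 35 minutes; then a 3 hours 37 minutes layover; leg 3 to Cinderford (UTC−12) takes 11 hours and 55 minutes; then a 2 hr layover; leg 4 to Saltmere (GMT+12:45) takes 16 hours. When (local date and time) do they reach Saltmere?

21:57 on May 8

Convert departure to UTC: 10:02 − 10:30 = 23:32 UTC on May 5.
Add 6 hours and 38 minutes leg 1 → 06:10 UTC (May 6).
Add 3 hours and 55 minutes layover in San Teodoro → 10:05 UTC.
Add 13 hours 35 minutes leg 2 → 23:40 UTC.
Add 3 hours and 37 minutes layover in Colombo → 03:17 UTC (May 7).
Add 11 hours 55 minutes leg 3 → 15:12 UTC.
Add 2 hours layover in Cinderford → 17:12 UTC.
Add 16 hours leg 4 → 09:12 UTC (May 8).
Saltmere is UTC+12:45, so local arrival = 09:12 + 12:45 = 21:57 on May 8.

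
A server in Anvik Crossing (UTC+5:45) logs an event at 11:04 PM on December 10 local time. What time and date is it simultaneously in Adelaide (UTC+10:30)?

Adelaide is 4:45 ahead of Anvik Crossing.
Shift by the zone difference: 11:04 PM + 4:45 = 3:49 AM on Dec 11 in Adelaide.

3:49 AM on December 11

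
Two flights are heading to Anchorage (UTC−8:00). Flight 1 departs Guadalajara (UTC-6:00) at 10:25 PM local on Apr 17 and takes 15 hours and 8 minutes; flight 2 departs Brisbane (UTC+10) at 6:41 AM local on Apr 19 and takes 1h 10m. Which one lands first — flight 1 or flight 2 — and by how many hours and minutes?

Flight 1 in UTC: 10:25 PM + 6:00 = 4:25 AM on Apr 18.
+15 hours and 8 minutes → arrive 7:33 PM UTC on Apr 18.
Flight 2 in UTC: 6:41 AM − 10:00 = 8:41 PM on Apr 18.
+1 hour 10 minutes → arrive 9:51 PM UTC on Apr 18.
Flight 1 lands earlier by 2 hours 18 minutes.

the first, by 2 hours 18 minutes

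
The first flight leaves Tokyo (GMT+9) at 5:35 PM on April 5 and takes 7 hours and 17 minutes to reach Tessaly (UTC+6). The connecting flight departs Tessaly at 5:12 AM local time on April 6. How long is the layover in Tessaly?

7 hours 20 minutes

Convert departure to UTC: 5:35 PM − 9:00 = 8:35 AM UTC on Apr 5.
Add 7 hours and 17 minutes flight time → 3:52 PM UTC.
Tessaly is UTC+6:00, so local arrival = 3:52 PM + 6:00 = 9:52 PM on Apr 5.
Layover = 5:12 AM − 9:52 PM (+1 day) = 7 hours 20 minutes.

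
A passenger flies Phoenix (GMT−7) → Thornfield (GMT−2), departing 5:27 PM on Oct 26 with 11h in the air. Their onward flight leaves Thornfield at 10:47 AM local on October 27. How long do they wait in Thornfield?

1 hour 20 minutes

Convert departure to UTC: 5:27 PM + 7:00 = 12:27 AM UTC on Oct 27.
Add 11 hours flight time → 11:27 AM UTC.
Thornfield is UTC−2:00, so local arrival = 11:27 AM − 2:00 = 9:27 AM on Oct 27.
Layover = 10:47 AM − 9:27 AM = 1 hour 20 minutes.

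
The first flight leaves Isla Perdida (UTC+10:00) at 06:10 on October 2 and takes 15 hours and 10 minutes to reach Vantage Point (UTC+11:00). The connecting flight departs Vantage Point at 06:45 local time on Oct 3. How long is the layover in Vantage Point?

Convert departure to UTC: 06:10 − 10:00 = 20:10 UTC on Oct 1.
Add 15 hours 10 minutes flight time → 11:20 UTC (Oct 2).
Vantage Point is UTC+11:00, so local arrival = 11:20 + 11:00 = 22:20 on Oct 2.
Layover = 06:45 − 22:20 (+1 day) = 8 hours 25 minutes.

8 hours 25 minutes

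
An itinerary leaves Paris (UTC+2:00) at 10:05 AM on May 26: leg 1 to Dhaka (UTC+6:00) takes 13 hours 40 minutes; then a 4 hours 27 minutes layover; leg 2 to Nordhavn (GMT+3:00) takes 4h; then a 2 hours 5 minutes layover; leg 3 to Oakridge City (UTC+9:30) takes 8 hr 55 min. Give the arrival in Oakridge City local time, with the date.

2:42 AM on May 28

Convert departure to UTC: 10:05 AM − 2:00 = 8:05 AM UTC on May 26.
Add 13 hours 40 minutes leg 1 → 9:45 PM UTC.
Add 4 hours and 27 minutes layover in Dhaka → 2:12 AM UTC (May 27).
Add 4 hours leg 2 → 6:12 AM UTC.
Add 2 hours and 5 minutes layover in Nordhavn → 8:17 AM UTC.
Add 8 hours 55 minutes leg 3 → 5:12 PM UTC.
Oakridge City is UTC+9:30, so local arrival = 5:12 PM + 9:30 = 2:42 AM on May 28.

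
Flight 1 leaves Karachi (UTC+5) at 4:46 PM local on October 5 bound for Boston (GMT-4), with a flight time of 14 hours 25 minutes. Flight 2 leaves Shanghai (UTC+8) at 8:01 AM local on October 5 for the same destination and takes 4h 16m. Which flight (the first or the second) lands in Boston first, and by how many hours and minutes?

the second, by 21 hours 54 minutes

Flight 1 in UTC: 4:46 PM − 5:00 = 11:46 AM on Oct 5.
+14 hours 25 minutes → arrive 2:11 AM UTC on Oct 6.
Flight 2 in UTC: 8:01 AM − 8:00 = 12:01 AM on Oct 5.
+4 hours and 16 minutes → arrive 4:17 AM UTC on Oct 5.
Flight 2 lands earlier by 21 hours 54 minutes.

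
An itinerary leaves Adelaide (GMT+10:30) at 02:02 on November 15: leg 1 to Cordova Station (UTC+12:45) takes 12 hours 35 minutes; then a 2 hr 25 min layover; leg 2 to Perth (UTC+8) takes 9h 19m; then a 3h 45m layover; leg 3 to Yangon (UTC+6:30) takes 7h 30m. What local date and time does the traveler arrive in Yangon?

Convert departure to UTC: 02:02 − 10:30 = 15:32 UTC on Nov 14.
Add 12 hours 35 minutes leg 1 → 04:07 UTC (Nov 15).
Add 2 hours and 25 minutes layover in Cordova Station → 06:32 UTC.
Add 9 hours and 19 minutes leg 2 → 15:51 UTC.
Add 3 hours and 45 minutes layover in Perth → 19:36 UTC.
Add 7 hours 30 minutes leg 3 → 03:06 UTC (Nov 16).
Yangon is UTC+6:30, so local arrival = 03:06 + 6:30 = 09:36 on Nov 16.

09:36 on November 16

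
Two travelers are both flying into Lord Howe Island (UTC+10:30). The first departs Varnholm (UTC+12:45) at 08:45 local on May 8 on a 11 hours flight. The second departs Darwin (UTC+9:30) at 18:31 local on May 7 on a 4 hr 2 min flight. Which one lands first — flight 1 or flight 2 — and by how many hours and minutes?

the second, by 17 hours 57 minutes

Flight 1 in UTC: 08:45 − 12:45 = 20:00 on May 7.
+11 hours → arrive 07:00 UTC on May 8.
Flight 2 in UTC: 18:31 − 9:30 = 09:01 on May 7.
+4 hours and 2 minutes → arrive 13:03 UTC on May 7.
Flight 2 lands earlier by 17 hours 57 minutes.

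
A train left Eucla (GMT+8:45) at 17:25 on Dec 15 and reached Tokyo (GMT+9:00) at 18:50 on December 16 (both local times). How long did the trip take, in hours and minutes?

25 hours 10 minutes

Tokyo is 0:15 ahead of Eucla.
Clock-face elapsed time (ignoring zones) is 25 hours 25 minutes.
Actual elapsed = 25 hours 25 minutes − 0:15 = 25 hours 10 minutes.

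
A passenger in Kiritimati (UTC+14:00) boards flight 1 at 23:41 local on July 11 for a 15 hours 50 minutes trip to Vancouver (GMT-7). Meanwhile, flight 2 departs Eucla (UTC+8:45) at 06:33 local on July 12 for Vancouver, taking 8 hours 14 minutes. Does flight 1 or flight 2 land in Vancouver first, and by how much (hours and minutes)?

the first, by 4 hours 31 minutes

Flight 1 in UTC: 23:41 − 14:00 = 09:41 on Jul 11.
+15 hours and 50 minutes → arrive 01:31 UTC on Jul 12.
Flight 2 in UTC: 06:33 − 8:45 = 21:48 on Jul 11.
+8 hours and 14 minutes → arrive 06:02 UTC on Jul 12.
Flight 1 lands earlier by 4 hours 31 minutes.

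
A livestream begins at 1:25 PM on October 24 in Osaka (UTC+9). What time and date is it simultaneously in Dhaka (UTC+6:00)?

10:25 AM on Oct 24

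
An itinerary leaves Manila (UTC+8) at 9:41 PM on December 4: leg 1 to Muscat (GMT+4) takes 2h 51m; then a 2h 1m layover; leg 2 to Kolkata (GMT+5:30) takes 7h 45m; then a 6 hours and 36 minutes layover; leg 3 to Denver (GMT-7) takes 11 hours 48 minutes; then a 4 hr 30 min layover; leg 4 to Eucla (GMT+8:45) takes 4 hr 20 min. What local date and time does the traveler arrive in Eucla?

2:17 PM on December 6

Convert departure to UTC: 9:41 PM − 8:00 = 1:41 PM UTC on Dec 4.
Add 2 hours and 51 minutes leg 1 → 4:32 PM UTC.
Add 2 hours and 1 minute layover in Muscat → 6:33 PM UTC.
Add 7 hours 45 minutes leg 2 → 2:18 AM UTC (Dec 5).
Add 6 hours 36 minutes layover in Kolkata → 8:54 AM UTC.
Add 11 hours 48 minutes leg 3 → 8:42 PM UTC.
Add 4 hours and 30 minutes layover in Denver → 1:12 AM UTC (Dec 6).
Add 4 hours and 20 minutes leg 4 → 5:32 AM UTC.
Eucla is UTC+8:45, so local arrival = 5:32 AM + 8:45 = 2:17 PM on Dec 6.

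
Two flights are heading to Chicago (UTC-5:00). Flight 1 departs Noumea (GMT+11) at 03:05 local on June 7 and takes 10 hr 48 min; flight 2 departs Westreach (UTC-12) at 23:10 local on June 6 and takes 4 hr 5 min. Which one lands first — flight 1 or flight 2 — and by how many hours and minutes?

the first, by 12 hours 22 minutes

Flight 1 in UTC: 03:05 − 11:00 = 16:05 on Jun 6.
+10 hours and 48 minutes → arrive 02:53 UTC on Jun 7.
Flight 2 in UTC: 23:10 + 12:00 = 11:10 on Jun 7.
+4 hours and 5 minutes → arrive 15:15 UTC on Jun 7.
Flight 1 lands earlier by 12 hours 22 minutes.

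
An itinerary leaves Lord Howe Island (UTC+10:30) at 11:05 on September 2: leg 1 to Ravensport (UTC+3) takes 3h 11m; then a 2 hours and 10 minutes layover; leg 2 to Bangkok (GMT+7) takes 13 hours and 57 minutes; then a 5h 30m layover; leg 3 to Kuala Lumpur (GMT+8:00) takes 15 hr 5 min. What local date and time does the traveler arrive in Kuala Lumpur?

00:28 on Sep 4

Convert departure to UTC: 11:05 − 10:30 = 00:35 UTC on Sep 2.
Add 3 hours 11 minutes leg 1 → 03:46 UTC.
Add 2 hours 10 minutes layover in Ravensport → 05:56 UTC.
Add 13 hours and 57 minutes leg 2 → 19:53 UTC.
Add 5 hours and 30 minutes layover in Bangkok → 01:23 UTC (Sep 3).
Add 15 hours and 5 minutes leg 3 → 16:28 UTC.
Kuala Lumpur is UTC+8:00, so local arrival = 16:28 + 8:00 = 00:28 on Sep 4.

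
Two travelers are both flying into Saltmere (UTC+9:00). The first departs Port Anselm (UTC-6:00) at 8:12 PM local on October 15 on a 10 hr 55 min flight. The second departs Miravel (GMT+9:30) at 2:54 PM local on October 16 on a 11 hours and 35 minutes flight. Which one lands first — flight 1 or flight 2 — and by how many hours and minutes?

Flight 1 in UTC: 8:12 PM + 6:00 = 2:12 AM on Oct 16.
+10 hours 55 minutes → arrive 1:07 PM UTC on Oct 16.
Flight 2 in UTC: 2:54 PM − 9:30 = 5:24 AM on Oct 16.
+11 hours and 35 minutes → arrive 4:59 PM UTC on Oct 16.
Flight 1 lands earlier by 3 hours 52 minutes.

the first, by 3 hours 52 minutes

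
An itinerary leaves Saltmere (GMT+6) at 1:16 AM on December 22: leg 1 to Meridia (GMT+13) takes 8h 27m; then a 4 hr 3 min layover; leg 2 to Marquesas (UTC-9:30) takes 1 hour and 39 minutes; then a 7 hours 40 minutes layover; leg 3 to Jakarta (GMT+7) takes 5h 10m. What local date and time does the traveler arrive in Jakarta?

5:15 AM on December 23

Convert departure to UTC: 1:16 AM − 6:00 = 7:16 PM UTC on Dec 21.
Add 8 hours and 27 minutes leg 1 → 3:43 AM UTC (Dec 22).
Add 4 hours and 3 minutes layover in Meridia → 7:46 AM UTC.
Add 1 hour 39 minutes leg 2 → 9:25 AM UTC.
Add 7 hours and 40 minutes layover in Marquesas → 5:05 PM UTC.
Add 5 hours and 10 minutes leg 3 → 10:15 PM UTC.
Jakarta is UTC+7:00, so local arrival = 10:15 PM + 7:00 = 5:15 AM on Dec 23.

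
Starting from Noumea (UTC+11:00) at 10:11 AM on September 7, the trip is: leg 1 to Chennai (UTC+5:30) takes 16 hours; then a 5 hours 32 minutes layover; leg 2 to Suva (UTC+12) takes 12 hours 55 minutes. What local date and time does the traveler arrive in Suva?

9:38 PM on September 8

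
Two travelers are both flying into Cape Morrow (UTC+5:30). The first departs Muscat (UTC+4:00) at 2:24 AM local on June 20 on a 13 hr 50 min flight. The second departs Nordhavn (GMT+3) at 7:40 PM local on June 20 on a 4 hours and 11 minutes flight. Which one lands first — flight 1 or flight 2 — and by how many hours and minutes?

the first, by 8 hours 37 minutes

Flight 1 in UTC: 2:24 AM − 4:00 = 10:24 PM on Jun 19.
+13 hours and 50 minutes → arrive 12:14 PM UTC on Jun 20.
Flight 2 in UTC: 7:40 PM − 3:00 = 4:40 PM on Jun 20.
+4 hours 11 minutes → arrive 8:51 PM UTC on Jun 20.
Flight 1 lands earlier by 8 hours 37 minutes.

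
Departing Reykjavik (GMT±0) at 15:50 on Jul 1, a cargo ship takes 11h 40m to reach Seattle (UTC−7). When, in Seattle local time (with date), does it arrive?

Reykjavik is at UTC+0, so departure is already 15:50 UTC on Jul 1.
Add 11 hours and 40 minutes travel time → 03:30 UTC (Jul 2).
Seattle is UTC−7:00, so local arrival = 03:30 − 7:00 = 20:30 on Jul 1.

20:30 on July 1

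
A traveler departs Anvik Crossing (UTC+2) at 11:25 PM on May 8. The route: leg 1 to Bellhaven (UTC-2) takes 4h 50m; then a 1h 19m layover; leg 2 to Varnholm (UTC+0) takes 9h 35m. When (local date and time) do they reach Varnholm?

1:09 PM on May 9

Convert departure to UTC: 11:25 PM − 2:00 = 9:25 PM UTC on May 8.
Add 4 hours 50 minutes leg 1 → 2:15 AM UTC (May 9).
Add 1 hour 19 minutes layover in Bellhaven → 3:34 AM UTC.
Add 9 hours 35 minutes leg 2 → 1:09 PM UTC.
Varnholm is UTC+0, so local arrival is the same: 1:09 PM on May 9.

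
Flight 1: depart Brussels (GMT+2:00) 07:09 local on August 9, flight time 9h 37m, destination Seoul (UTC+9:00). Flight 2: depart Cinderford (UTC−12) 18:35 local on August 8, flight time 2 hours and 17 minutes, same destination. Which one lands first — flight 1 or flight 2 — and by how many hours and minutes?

Flight 1 in UTC: 07:09 − 2:00 = 05:09 on Aug 9.
+9 hours and 37 minutes → arrive 14:46 UTC on Aug 9.
Flight 2 in UTC: 18:35 + 12:00 = 06:35 on Aug 9.
+2 hours and 17 minutes → arrive 08:52 UTC on Aug 9.
Flight 2 lands earlier by 5 hours 54 minutes.

the second, by 5 hours 54 minutes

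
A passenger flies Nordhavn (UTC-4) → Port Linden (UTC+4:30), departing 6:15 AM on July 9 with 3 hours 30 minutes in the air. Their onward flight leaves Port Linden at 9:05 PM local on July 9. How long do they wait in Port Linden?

Convert departure to UTC: 6:15 AM + 4:00 = 10:15 AM UTC on Jul 9.
Add 3 hours and 30 minutes flight time → 1:45 PM UTC.
Port Linden is UTC+4:30, so local arrival = 1:45 PM + 4:30 = 6:15 PM on Jul 9.
Layover = 9:05 PM − 6:15 PM = 2 hours 50 minutes.

2 hours 50 minutes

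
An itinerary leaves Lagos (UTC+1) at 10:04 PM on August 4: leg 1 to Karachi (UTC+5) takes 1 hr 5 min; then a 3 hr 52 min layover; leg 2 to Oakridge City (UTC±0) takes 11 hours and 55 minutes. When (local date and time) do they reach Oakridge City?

1:56 PM on Aug 5

Convert departure to UTC: 10:04 PM − 1:00 = 9:04 PM UTC on Aug 4.
Add 1 hour and 5 minutes leg 1 → 10:09 PM UTC.
Add 3 hours 52 minutes layover in Karachi → 2:01 AM UTC (Aug 5).
Add 11 hours 55 minutes leg 2 → 1:56 PM UTC.
Oakridge City is UTC+0, so local arrival is the same: 1:56 PM on Aug 5.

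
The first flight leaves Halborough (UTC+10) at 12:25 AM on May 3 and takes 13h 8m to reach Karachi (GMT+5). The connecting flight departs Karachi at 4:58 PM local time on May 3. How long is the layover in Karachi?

8 hours 25 minutes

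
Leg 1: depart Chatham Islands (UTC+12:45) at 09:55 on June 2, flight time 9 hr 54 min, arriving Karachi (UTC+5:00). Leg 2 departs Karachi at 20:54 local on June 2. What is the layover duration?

Convert departure to UTC: 09:55 − 12:45 = 21:10 UTC on Jun 1.
Add 9 hours and 54 minutes flight time → 07:04 UTC (Jun 2).
Karachi is UTC+5:00, so local arrival = 07:04 + 5:00 = 12:04 on Jun 2.
Layover = 20:54 − 12:04 = 8 hours 50 minutes.

8 hours 50 minutes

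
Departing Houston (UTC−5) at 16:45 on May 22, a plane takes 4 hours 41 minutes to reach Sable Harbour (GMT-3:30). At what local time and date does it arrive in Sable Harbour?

Convert departure to UTC: 16:45 + 5:00 = 21:45 UTC on May 22.
Add 4 hours and 41 minutes travel time → 02:26 UTC (May 23).
Sable Harbour is UTC−3:30, so local arrival = 02:26 − 3:30 = 22:56 on May 22.

22:56 on May 22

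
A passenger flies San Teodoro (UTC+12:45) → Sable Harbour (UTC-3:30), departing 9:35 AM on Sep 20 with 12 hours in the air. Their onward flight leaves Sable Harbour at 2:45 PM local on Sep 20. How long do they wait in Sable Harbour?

9 hours 25 minutes

Convert departure to UTC: 9:35 AM − 12:45 = 8:50 PM UTC on Sep 19.
Add 12 hours flight time → 8:50 AM UTC (Sep 20).
Sable Harbour is UTC−3:30, so local arrival = 8:50 AM − 3:30 = 5:20 AM on Sep 20.
Layover = 2:45 PM − 5:20 AM = 9 hours 25 minutes.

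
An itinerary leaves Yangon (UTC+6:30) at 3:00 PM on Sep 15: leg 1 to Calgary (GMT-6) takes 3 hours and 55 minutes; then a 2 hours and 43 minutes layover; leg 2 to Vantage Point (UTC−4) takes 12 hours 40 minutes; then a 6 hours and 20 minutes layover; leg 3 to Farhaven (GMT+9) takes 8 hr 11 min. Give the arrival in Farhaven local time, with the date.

Convert departure to UTC: 3:00 PM − 6:30 = 8:30 AM UTC on Sep 15.
Add 3 hours and 55 minutes leg 1 → 12:25 PM UTC.
Add 2 hours 43 minutes layover in Calgary → 3:08 PM UTC.
Add 12 hours and 40 minutes leg 2 → 3:48 AM UTC (Sep 16).
Add 6 hours 20 minutes layover in Vantage Point → 10:08 AM UTC.
Add 8 hours 11 minutes leg 3 → 6:19 PM UTC.
Farhaven is UTC+9:00, so local arrival = 6:19 PM + 9:00 = 3:19 AM on Sep 17.

3:19 AM on September 17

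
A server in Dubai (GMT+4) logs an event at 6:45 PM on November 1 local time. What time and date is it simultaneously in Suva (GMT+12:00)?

2:45 AM on Nov 2

In UTC: 6:45 PM − 4:00 = 2:45 PM on Nov 1.
Suva is UTC+12:00: 2:45 PM + 12:00 = 2:45 AM on Nov 2.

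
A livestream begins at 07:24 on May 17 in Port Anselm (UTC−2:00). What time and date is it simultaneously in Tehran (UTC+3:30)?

12:54 on May 17

Tehran is 5:30 ahead of Port Anselm.
Shift by the zone difference: 07:24 + 5:30 = 12:54 on May 17 in Tehran.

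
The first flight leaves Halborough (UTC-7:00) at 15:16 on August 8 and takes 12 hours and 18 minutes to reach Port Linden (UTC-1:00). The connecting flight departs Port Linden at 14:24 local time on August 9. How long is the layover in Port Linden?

Convert departure to UTC: 15:16 + 7:00 = 22:16 UTC on Aug 8.
Add 12 hours and 18 minutes flight time → 10:34 UTC (Aug 9).
Port Linden is UTC−1:00, so local arrival = 10:34 − 1:00 = 09:34 on Aug 9.
Layover = 14:24 − 09:34 = 4 hours 50 minutes.

4 hours 50 minutes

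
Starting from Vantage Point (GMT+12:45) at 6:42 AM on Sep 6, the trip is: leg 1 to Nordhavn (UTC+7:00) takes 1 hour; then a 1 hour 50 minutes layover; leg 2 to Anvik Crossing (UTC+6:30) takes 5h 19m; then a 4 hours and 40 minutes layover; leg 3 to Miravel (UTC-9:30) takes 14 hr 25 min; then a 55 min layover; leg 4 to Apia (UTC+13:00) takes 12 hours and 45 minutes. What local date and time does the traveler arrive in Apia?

11:51 PM on Sep 7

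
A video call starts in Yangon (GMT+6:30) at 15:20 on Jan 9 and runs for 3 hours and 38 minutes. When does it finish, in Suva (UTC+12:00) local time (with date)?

00:28 on January 10

Convert start to UTC: 15:20 − 6:30 = 08:50 UTC on Jan 9.
Add 3 hours 38 minutes duration → 12:28 UTC.
Suva is UTC+12:00, so local end time = 12:28 + 12:00 = 00:28 on Jan 10.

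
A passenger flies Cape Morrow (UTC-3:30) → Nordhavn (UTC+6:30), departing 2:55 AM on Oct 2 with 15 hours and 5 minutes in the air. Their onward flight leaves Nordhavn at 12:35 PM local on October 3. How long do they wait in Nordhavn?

Convert departure to UTC: 2:55 AM + 3:30 = 6:25 AM UTC on Oct 2.
Add 15 hours and 5 minutes flight time → 9:30 PM UTC.
Nordhavn is UTC+6:30, so local arrival = 9:30 PM + 6:30 = 4:00 AM on Oct 3.
Layover = 12:35 PM − 4:00 AM = 8 hours 35 minutes.

8 hours 35 minutes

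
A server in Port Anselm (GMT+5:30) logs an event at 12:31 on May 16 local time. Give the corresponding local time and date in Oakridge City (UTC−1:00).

In UTC: 12:31 − 5:30 = 07:01 on May 16.
Oakridge City is UTC−1:00: 07:01 − 1:00 = 06:01 on May 16.

06:01 on May 16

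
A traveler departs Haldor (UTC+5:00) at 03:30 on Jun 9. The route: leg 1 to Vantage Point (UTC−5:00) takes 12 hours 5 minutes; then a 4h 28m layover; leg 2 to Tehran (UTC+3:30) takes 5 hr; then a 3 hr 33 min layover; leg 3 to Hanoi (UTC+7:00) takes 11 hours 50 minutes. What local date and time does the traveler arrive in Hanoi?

18:26 on June 10

Convert departure to UTC: 03:30 − 5:00 = 22:30 UTC on Jun 8.
Add 12 hours 5 minutes leg 1 → 10:35 UTC (Jun 9).
Add 4 hours 28 minutes layover in Vantage Point → 15:03 UTC.
Add 5 hours leg 2 → 20:03 UTC.
Add 3 hours 33 minutes layover in Tehran → 23:36 UTC.
Add 11 hours and 50 minutes leg 3 → 11:26 UTC (Jun 10).
Hanoi is UTC+7:00, so local arrival = 11:26 + 7:00 = 18:26 on Jun 10.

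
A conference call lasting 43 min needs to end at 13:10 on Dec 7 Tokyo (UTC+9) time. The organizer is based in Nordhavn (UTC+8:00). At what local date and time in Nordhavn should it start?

Target end time in UTC: 13:10 − 9:00 = 04:10 on Dec 7.
Subtract 43 minutes → start 03:27 UTC on Dec 7.
Nordhavn is UTC+8:00: 03:27 + 8:00 = 11:27 on Dec 7.

11:27 on Dec 7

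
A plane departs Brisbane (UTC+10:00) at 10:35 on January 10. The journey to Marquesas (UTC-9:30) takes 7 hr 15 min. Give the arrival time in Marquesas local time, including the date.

Marquesas is 19:30 behind Brisbane.
After 7 hours and 15 minutes it is 17:50 in Brisbane.
Shift by the zone difference: 17:50 − 19:30 = 22:20 on Jan 9 in Marquesas.

22:20 on January 9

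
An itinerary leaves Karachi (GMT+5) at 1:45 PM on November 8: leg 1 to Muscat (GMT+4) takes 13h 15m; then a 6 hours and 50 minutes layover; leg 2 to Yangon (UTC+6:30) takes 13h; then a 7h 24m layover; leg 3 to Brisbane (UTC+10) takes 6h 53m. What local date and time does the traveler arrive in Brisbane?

6:07 PM on Nov 10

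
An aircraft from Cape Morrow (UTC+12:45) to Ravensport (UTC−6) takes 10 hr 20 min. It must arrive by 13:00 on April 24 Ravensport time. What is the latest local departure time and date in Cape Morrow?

21:25 on Apr 24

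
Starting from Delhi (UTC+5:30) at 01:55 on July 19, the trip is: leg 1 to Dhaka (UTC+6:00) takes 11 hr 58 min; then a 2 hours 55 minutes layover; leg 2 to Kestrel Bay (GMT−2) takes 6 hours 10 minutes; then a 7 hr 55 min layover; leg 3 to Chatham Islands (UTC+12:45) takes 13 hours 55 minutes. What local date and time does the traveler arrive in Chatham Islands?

Convert departure to UTC: 01:55 − 5:30 = 20:25 UTC on Jul 18.
Add 11 hours 58 minutes leg 1 → 08:23 UTC (Jul 19).
Add 2 hours and 55 minutes layover in Dhaka → 11:18 UTC.
Add 6 hours 10 minutes leg 2 → 17:28 UTC.
Add 7 hours 55 minutes layover in Kestrel Bay → 01:23 UTC (Jul 20).
Add 13 hours 55 minutes leg 3 → 15:18 UTC.
Chatham Islands is UTC+12:45, so local arrival = 15:18 + 12:45 = 04:03 on Jul 21.

04:03 on July 21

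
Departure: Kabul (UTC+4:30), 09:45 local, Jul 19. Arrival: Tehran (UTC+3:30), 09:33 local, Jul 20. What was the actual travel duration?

24 hours 48 minutes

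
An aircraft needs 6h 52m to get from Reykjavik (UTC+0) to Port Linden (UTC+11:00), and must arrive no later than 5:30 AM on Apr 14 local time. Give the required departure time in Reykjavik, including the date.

Target arrival in UTC: 5:30 AM − 11:00 = 6:30 PM on Apr 13.
Subtract 6 hours 52 minutes → departure 11:38 AM UTC on Apr 13.
Reykjavik is UTC+0, so departure is 11:38 AM on Apr 13.

11:38 AM on April 13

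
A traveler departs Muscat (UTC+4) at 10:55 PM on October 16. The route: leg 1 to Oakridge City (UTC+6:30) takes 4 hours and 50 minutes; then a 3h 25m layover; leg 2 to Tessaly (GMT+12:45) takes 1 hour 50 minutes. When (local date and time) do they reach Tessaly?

5:45 PM on October 17

Convert departure to UTC: 10:55 PM − 4:00 = 6:55 PM UTC on Oct 16.
Add 4 hours 50 minutes leg 1 → 11:45 PM UTC.
Add 3 hours and 25 minutes layover in Oakridge City → 3:10 AM UTC (Oct 17).
Add 1 hour 50 minutes leg 2 → 5:00 AM UTC.
Tessaly is UTC+12:45, so local arrival = 5:00 AM + 12:45 = 5:45 PM on Oct 17.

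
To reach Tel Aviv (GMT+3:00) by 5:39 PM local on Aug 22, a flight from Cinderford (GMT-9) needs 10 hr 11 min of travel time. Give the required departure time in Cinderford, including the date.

7:28 PM on August 21

Target arrival in UTC: 5:39 PM − 3:00 = 2:39 PM on Aug 22.
Subtract 10 hours 11 minutes → departure 4:28 AM UTC on Aug 22.
Cinderford is UTC−9:00: 4:28 AM − 9:00 = 7:28 PM on Aug 21.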